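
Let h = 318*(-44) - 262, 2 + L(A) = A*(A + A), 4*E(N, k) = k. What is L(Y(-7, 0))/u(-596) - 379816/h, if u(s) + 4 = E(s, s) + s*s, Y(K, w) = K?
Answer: 67429988396/2530534001 ≈ 26.647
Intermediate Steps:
E(N, k) = k/4
L(A) = -2 + 2*A**2 (L(A) = -2 + A*(A + A) = -2 + A*(2*A) = -2 + 2*A**2)
h = -14254 (h = -13992 - 262 = -14254)
u(s) = -4 + s**2 + s/4 (u(s) = -4 + (s/4 + s*s) = -4 + (s/4 + s**2) = -4 + (s**2 + s/4) = -4 + s**2 + s/4)
L(Y(-7, 0))/u(-596) - 379816/h = (-2 + 2*(-7)**2)/(-4 + (-596)**2 + (1/4)*(-596)) - 379816/(-14254) = (-2 + 2*49)/(-4 + 355216 - 149) - 379816*(-1/14254) = (-2 + 98)/355063 + 189908/7127 = 96*(1/355063) + 189908/7127 = 96/355063 + 189908/7127 = 67429988396/2530534001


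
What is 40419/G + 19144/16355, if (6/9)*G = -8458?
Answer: -139390939/69165295 ≈ -2.0153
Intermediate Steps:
G = -12687 (G = (3/2)*(-8458) = -12687)
40419/G + 19144/16355 = 40419/(-12687) + 19144/16355 = 40419*(-1/12687) + 19144*(1/16355) = -13473/4229 + 19144/16355 = -139390939/69165295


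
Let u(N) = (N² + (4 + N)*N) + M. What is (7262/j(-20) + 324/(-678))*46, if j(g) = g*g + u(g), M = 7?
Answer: 1519496/5537 ≈ 274.43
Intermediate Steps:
u(N) = 7 + N² + N*(4 + N) (u(N) = (N² + (4 + N)*N) + 7 = (N² + N*(4 + N)) + 7 = 7 + N² + N*(4 + N))
j(g) = 7 + 3*g² + 4*g (j(g) = g*g + (7 + 2*g² + 4*g) = g² + (7 + 2*g² + 4*g) = 7 + 3*g² + 4*g)
(7262/j(-20) + 324/(-678))*46 = (7262/(7 + 3*(-20)² + 4*(-20)) + 324/(-678))*46 = (7262/(7 + 3*400 - 80) + 324*(-1/678))*46 = (7262/(7 + 1200 - 80) - 54/113)*46 = (7262/1127 - 54/113)*46 = (759748/127351)*46 = 1519496/5537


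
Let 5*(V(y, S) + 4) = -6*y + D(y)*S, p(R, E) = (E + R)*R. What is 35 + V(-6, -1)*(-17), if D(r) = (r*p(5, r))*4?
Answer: 1943/5 ≈ 388.60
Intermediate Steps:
p(R, E) = R*(E + R)
D(r) = 4*r*(25 + 5*r) (D(r) = (r*(5*(r + 5)))*4 = (r*(5*(5 + r)))*4 = (r*(25 + 5*r))*4 = 4*r*(25 + 5*r))
V(y, S) = -4 - 6*y/5 + 4*S*y*(5 + y) (V(y, S) = -4 + (-6*y + (20*y*(5 + y))*S)/5 = -4 + (-6*y + 20*S*y*(5 + y))/5 = -4 + (-6*y/5 + 4*S*y*(5 + y)) = -4 - 6*y/5 + 4*S*y*(5 + y))
35 + V(-6, -1)*(-17) = 35 + (-4 - 6/5*(-6) + 4*(-1)*(-6)*(5 - 6))*(-17) = 35 + (-4 + 36/5 + 4*(-1)*(-6)*(-1))*(-17) = 35 + (-4 + 36/5 - 24)*(-17) = 35 - 104/5*(-17) = 35 + 1768/5 = 1943/5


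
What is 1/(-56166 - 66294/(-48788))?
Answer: -24394/1370080257 ≈ -1.7805e-5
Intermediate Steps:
1/(-56166 - 66294/(-48788)) = 1/(-56166 - 66294*(-1/48788)) = 1/(-56166 + 33147/24394) = 1/(-1370080257/24394) = -24394/1370080257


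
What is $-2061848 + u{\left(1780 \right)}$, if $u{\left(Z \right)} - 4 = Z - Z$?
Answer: $-2061844$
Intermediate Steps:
$u{\left(Z \right)} = 4$ ($u{\left(Z \right)} = 4 + \left(Z - Z\right) = 4 + 0 = 4$)
$-2061848 + u{\left(1780 \right)} = -2061848 + 4 = -2061844$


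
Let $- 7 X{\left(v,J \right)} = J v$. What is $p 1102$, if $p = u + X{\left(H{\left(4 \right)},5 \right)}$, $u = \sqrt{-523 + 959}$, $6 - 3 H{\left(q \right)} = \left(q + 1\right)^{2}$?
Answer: $\frac{104690}{21} + 2204 \sqrt{109} \approx 27996.0$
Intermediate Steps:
$H{\left(q \right)} = 2 - \frac{\left(1 + q\right)^{2}}{3}$ ($H{\left(q \right)} = 2 - \frac{\left(q + 1\right)^{2}}{3} = 2 - \frac{\left(1 + q\right)^{2}}{3}$)
$X{\left(v,J \right)} = - \frac{J v}{7}$
$u = 2 \sqrt{109}$ ($u = \sqrt{436} = 2 \sqrt{109} \approx 20.881$)
$p = \frac{95}{21} + 2 \sqrt{109}$ ($p = 2 \sqrt{109} - \frac{5 \left(2 - \frac{\left(1 + 4\right)^{2}}{3}\right)}{7} = 2 \sqrt{109} - \frac{5 \left(2 - \frac{5^{2}}{3}\right)}{7} = 2 \sqrt{109} - \frac{5 \left(2 - \frac{25}{3}\right)}{7} = 2 \sqrt{109} - \frac{5}{7} \left(- \frac{19}{3}\right) = 2 \sqrt{109} + \frac{95}{21} = \frac{95}{21} + 2 \sqrt{109} \approx 25.404$)
$p 1102 = \left(\frac{95}{21} + 2 \sqrt{109}\right) 1102 = \frac{104690}{21} + 2204 \sqrt{109}$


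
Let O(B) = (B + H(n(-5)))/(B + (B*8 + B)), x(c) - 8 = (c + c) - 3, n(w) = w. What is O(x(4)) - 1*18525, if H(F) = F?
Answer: -1204121/65 ≈ -18525.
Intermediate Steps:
x(c) = 5 + 2*c (x(c) = 8 + ((c + c) - 3) = 8 + (2*c - 3) = 8 + (-3 + 2*c) = 5 + 2*c)
O(B) = (-5 + B)/(10*B) (O(B) = (B - 5)/(B + (B*8 + B)) = (-5 + B)/(B + (8*B + B)) = (-5 + B)/(B + 9*B) = (-5 + B)/((10*B)) = (-5 + B)*(1/(10*B)) = (-5 + B)/(10*B))
O(x(4)) - 1*18525 = (-5 + (5 + 2*4))/(10*(5 + 2*4)) - 1*18525 = (-5 + (5 + 8))/(10*(5 + 8)) - 18525 = (⅒)*(-5 + 13)/13 - 18525 = (⅒)*(1/13)*8 - 18525 = 4/65 - 18525 = -1204121/65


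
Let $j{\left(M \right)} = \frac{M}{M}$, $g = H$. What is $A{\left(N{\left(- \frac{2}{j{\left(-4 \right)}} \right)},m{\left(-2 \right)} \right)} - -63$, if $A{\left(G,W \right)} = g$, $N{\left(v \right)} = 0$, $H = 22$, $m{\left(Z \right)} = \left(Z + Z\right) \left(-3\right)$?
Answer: $85$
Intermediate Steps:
$m{\left(Z \right)} = - 6 Z$ ($m{\left(Z \right)} = 2 Z \left(-3\right) = - 6 Z$)
$g = 22$
$j{\left(M \right)} = 1$
$A{\left(G,W \right)} = 22$
$A{\left(N{\left(- \frac{2}{j{\left(-4 \right)}} \right)},m{\left(-2 \right)} \right)} - -63 = 22 - -63 = 22 + 63 = 85$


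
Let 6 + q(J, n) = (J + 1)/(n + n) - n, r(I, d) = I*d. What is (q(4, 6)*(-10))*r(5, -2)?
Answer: -3475/3 ≈ -1158.3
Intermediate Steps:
q(J, n) = -6 - n + (1 + J)/(2*n) (q(J, n) = -6 + ((J + 1)/(n + n) - n) = -6 + ((1 + J)/((2*n)) - n) = -6 + ((1 + J)*(1/(2*n)) - n) = -6 + ((1 + J)/(2*n) - n) = -6 + (-n + (1 + J)/(2*n)) = -6 - n + (1 + J)/(2*n))
(q(4, 6)*(-10))*r(5, -2) = (((1/2)*(1 + 4 - 2*6*(6 + 6))/6)*(-10))*(5*(-2)) = (((1/2)*(1/6)*(1 + 4 - 2*6*12))*(-10))*(-10) = (((1/2)*(1/6)*(1 + 4 - 144))*(-10))*(-10) = (((1/2)*(1/6)*(-139))*(-10))*(-10) = -139/12*(-10)*(-10) = (695/6)*(-10) = -3475/3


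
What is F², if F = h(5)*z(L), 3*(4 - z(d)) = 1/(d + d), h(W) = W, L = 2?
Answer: 55225/144 ≈ 383.51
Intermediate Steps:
z(d) = 4 - 1/(6*d) (z(d) = 4 - 1/(3*(d + d)) = 4 - 1/(2*d)/3 = 4 - 1/(6*d))
F = 235/12 (F = 5*(4 - ⅙/2) = 5*(4 - ⅙*½) = 5*(4 - 1/12) = 5*(47/12) = 235/12 ≈ 19.583)
F² = (235/12)² = 55225/144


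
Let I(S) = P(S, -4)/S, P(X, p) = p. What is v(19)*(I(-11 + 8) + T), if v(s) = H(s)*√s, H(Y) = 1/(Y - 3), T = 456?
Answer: 343*√19/12 ≈ 124.59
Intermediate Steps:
H(Y) = 1/(-3 + Y)
v(s) = √s/(-3 + s)
I(S) = -4/S
v(19)*(I(-11 + 8) + T) = (√19/(-3 + 19))*(-4/(-11 + 8) + 456) = (√19/16)*(-4/(-3) + 456) = (√19*(1/16))*(-4*(-⅓) + 456) = (√19/16)*(4/3 + 456) = (√19/16)*(1372/3) = 343*√19/12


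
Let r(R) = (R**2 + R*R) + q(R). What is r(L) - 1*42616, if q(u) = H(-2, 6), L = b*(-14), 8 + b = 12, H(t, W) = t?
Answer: -36346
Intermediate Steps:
b = 4 (b = -8 + 12 = 4)
L = -56 (L = 4*(-14) = -56)
q(u) = -2
r(R) = -2 + 2*R**2 (r(R) = (R**2 + R*R) - 2 = (R**2 + R**2) - 2 = 2*R**2 - 2 = -2 + 2*R**2)
r(L) - 1*42616 = (-2 + 2*(-56)**2) - 1*42616 = (-2 + 2*3136) - 42616 = (-2 + 6272) - 42616 = 6270 - 42616 = -36346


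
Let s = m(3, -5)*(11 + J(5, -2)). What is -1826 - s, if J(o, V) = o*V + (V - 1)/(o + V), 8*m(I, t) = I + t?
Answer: -1826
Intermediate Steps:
m(I, t) = I/8 + t/8 (m(I, t) = (I + t)/8 = I/8 + t/8)
J(o, V) = V*o + (-1 + V)/(V + o)
s = 0 (s = ((⅛)*3 + (⅛)*(-5))*(11 + (-1 - 2 - 2*5² + 5*(-2)²)/(-2 + 5)) = (3/8 - 5/8)*(11 + (-1 - 2 - 2*25 + 5*4)/3) = -(11 + (-1 - 2 - 50 + 20)/3)/4 = -(11 + (⅓)*(-33))/4 = -(11 - 11)/4 = -¼*0 = 0)
-1826 - s = -1826 - 1*0 = -1826 + 0 = -1826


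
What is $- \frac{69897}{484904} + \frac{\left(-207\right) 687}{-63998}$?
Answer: $\frac{32242222365}{15516443096} \approx 2.0779$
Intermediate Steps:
$- \frac{69897}{484904} + \frac{\left(-207\right) 687}{-63998} = \left(-69897\right) \frac{1}{484904} - - \frac{142209}{63998} = - \frac{69897}{484904} + \frac{142209}{63998} = \frac{32242222365}{15516443096}$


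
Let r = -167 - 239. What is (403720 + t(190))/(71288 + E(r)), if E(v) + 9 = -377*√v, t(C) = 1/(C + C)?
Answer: 841166774283/150199390900 + 4448994429*I*√406/150199390900 ≈ 5.6003 + 0.59684*I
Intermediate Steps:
t(C) = 1/(2*C)
r = -406
E(v) = -9 - 377*√v
(403720 + t(190))/(71288 + E(r)) = (403720 + (½)/190)/(71288 + (-9 - 377*I*√406)) = (403720 + (½)*(1/190))/(71288 + (-9 - 377*I*√406)) = (403720 + 1/380)/(71288 + (-9 - 377*I*√406)) = 153413601/(380*(71279 - 377*I*√406))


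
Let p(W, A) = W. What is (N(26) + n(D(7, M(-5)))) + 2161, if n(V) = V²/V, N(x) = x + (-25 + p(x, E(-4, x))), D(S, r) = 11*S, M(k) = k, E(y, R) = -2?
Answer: 2265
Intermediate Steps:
N(x) = -25 + 2*x (N(x) = x + (-25 + x) = -25 + 2*x)
n(V) = V
(N(26) + n(D(7, M(-5)))) + 2161 = ((-25 + 2*26) + 11*7) + 2161 = ((-25 + 52) + 77) + 2161 = (27 + 77) + 2161 = 104 + 2161 = 2265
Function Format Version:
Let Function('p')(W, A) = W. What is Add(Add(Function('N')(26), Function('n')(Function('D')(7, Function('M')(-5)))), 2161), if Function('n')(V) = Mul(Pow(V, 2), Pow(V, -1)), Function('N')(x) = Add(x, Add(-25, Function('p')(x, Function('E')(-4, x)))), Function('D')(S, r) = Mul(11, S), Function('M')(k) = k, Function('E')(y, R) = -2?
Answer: 2265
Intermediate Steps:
Function('N')(x) = Add(-25, Mul(2, x)) (Function('N')(x) = Add(x, Add(-25, x)) = Add(-25, Mul(2, x)))
Function('n')(V) = V
Add(Add(Function('N')(26), Function('n')(Function('D')(7, Function('M')(-5)))), 2161) = Add(Add(Add(-25, Mul(2, 26)), Mul(11, 7)), 2161) = Add(Add(Add(-25, 52), 77), 2161) = Add(Add(27, 77), 2161) = Add(104, 2161) = 2265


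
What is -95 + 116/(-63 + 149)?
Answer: -4027/43 ≈ -93.651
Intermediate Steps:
-95 + 116/(-63 + 149) = -95 + 116/86 = -95 + (1/86)*116 = -95 + 58/43 = -4027/43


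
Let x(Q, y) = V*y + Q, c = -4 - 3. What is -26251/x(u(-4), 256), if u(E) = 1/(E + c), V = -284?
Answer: 288761/799745 ≈ 0.36107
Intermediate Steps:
c = -7
u(E) = 1/(-7 + E) (u(E) = 1/(E - 7) = 1/(-7 + E))
x(Q, y) = Q - 284*y (x(Q, y) = -284*y + Q = Q - 284*y)
-26251/x(u(-4), 256) = -26251/(1/(-7 - 4) - 284*256) = -26251/(1/(-11) - 72704) = -26251/(-1/11 - 72704) = -26251/(-799745/11) = -26251*(-11/799745) = 288761/799745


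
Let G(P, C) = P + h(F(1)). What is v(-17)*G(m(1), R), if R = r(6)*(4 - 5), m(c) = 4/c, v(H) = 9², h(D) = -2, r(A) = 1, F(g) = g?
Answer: 162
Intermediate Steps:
v(H) = 81
R = -1 (R = 1*(4 - 5) = 1*(-1) = -1)
G(P, C) = -2 + P (G(P, C) = P - 2 = -2 + P)
v(-17)*G(m(1), R) = 81*(-2 + 4/1) = 81*(-2 + 4*1) = 81*(-2 + 4) = 81*2 = 162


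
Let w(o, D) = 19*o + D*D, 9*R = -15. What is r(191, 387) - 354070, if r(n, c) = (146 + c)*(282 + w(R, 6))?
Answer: -604363/3 ≈ -2.0145e+5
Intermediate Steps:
R = -5/3 (R = (⅑)*(-15) = -5/3 ≈ -1.6667)
w(o, D) = D² + 19*o (w(o, D) = 19*o + D² = D² + 19*o)
r(n, c) = 125414/3 + 859*c/3 (r(n, c) = (146 + c)*(282 + (6² + 19*(-5/3))) = (146 + c)*(282 + (36 - 95/3)) = (146 + c)*(282 + 13/3) = (146 + c)*(859/3) = 125414/3 + 859*c/3)
r(191, 387) - 354070 = (125414/3 + (859/3)*387) - 354070 = (125414/3 + 110811) - 354070 = 457847/3 - 354070 = -604363/3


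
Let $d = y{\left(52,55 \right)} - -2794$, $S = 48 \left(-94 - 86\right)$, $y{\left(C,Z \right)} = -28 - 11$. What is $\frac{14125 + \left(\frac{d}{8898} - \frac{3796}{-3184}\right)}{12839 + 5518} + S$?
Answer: $- \frac{561632512239829}{65009553228} \approx -8639.2$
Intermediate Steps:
$y{\left(C,Z \right)} = -39$ ($y{\left(C,Z \right)} = -28 - 11 = -39$)
$S = -8640$ ($S = 48 \left(-180\right) = -8640$)
$d = 2755$ ($d = -39 - -2794 = -39 + 2794 = 2755$)
$\frac{14125 + \left(\frac{d}{8898} - \frac{3796}{-3184}\right)}{12839 + 5518} + S = \frac{14125 + \left(\frac{2755}{8898} - \frac{3796}{-3184}\right)}{12839 + 5518} - 8640 = \frac{14125 + \left(2755 \cdot \frac{1}{8898} - - \frac{949}{796}\right)}{18357} - 8640 = \left(14125 + \left(\frac{2755}{8898} + \frac{949}{796}\right)\right) \frac{1}{18357} - 8640 = \left(14125 + \frac{5318591}{3541404}\right) \frac{1}{18357} - 8640 = \frac{50027650091}{3541404} \cdot \frac{1}{18357} - 8640 = \frac{50027650091}{65009553228} - 8640 = - \frac{561632512239829}{65009553228}$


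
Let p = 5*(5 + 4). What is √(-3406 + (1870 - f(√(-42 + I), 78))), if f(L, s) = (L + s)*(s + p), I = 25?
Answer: √(-11130 - 123*I*√17) ≈ 2.4029 - 105.53*I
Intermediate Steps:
p = 45 (p = 5*9 = 45)
f(L, s) = (45 + s)*(L + s) (f(L, s) = (L + s)*(s + 45) = (L + s)*(45 + s) = (45 + s)*(L + s))
√(-3406 + (1870 - f(√(-42 + I), 78))) = √(-3406 + (1870 - (78² + 45*√(-42 + 25) + 45*78 + √(-42 + 25)*78))) = √(-3406 + (1870 - (6084 + 45*√(-17) + 3510 + √(-17)*78))) = √(-3406 + (1870 - (6084 + 45*(I*√17) + 3510 + (I*√17)*78))) = √(-3406 + (1870 - (6084 + 45*I*√17 + 3510 + 78*I*√17))) = √(-3406 + (1870 - (9594 + 123*I*√17))) = √(-3406 + (1870 + (-9594 - 123*I*√17))) = √(-3406 + (-7724 - 123*I*√17)) = √(-11130 - 123*I*√17)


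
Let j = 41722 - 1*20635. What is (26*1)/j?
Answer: 26/21087 ≈ 0.0012330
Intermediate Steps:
j = 21087 (j = 41722 - 20635 = 21087)
(26*1)/j = (26*1)/21087 = 26*(1/21087) = 26/21087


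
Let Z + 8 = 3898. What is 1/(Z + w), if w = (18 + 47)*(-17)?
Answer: 1/2785 ≈ 0.00035907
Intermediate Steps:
Z = 3890 (Z = -8 + 3898 = 3890)
w = -1105 (w = 65*(-17) = -1105)
1/(Z + w) = 1/(3890 - 1105) = 1/2785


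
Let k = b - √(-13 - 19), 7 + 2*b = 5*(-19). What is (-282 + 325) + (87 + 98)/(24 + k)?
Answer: 27728/761 + 740*I*√2/761 ≈ 36.436 + 1.3752*I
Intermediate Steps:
b = -51 (b = -7/2 + (5*(-19))/2 = -7/2 + (½)*(-95) = -7/2 - 95/2 = -51)
k = -51 - 4*I*√2 (k = -51 - √(-13 - 19) = -51 - √(-32) = -51 - 4*I*√2 ≈ -51.0 - 5.6569*I)
(-282 + 325) + (87 + 98)/(24 + k) = (-282 + 325) + (87 + 98)/(24 + (-51 - 4*I*√2)) = 43 + 185/(-27 - 4*I*√2)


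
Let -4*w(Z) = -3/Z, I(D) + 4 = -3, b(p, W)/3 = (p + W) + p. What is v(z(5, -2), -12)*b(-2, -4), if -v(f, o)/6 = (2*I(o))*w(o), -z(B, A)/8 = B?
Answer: 126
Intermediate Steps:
b(p, W) = 3*W + 6*p (b(p, W) = 3*((p + W) + p) = 3*((W + p) + p) = 3*(W + 2*p) = 3*W + 6*p)
I(D) = -7 (I(D) = -4 - 3 = -7)
w(Z) = 3/(4*Z) (w(Z) = -(-3)/(4*Z) = 3/(4*Z))
z(B, A) = -8*B
v(f, o) = 63/o (v(f, o) = -6*2*(-7)*3/(4*o) = -(-84)*3/(4*o) = -(-63)/o = 63/o)
v(z(5, -2), -12)*b(-2, -4) = (63/(-12))*(3*(-4) + 6*(-2)) = (63*(-1/12))*(-12 - 12) = -21/4*(-24) = 126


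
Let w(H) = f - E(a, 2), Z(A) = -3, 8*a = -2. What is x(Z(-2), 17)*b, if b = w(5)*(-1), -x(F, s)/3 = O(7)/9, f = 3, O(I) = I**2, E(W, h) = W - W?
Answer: 49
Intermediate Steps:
a = -1/4 (a = (1/8)*(-2) = -1/4 ≈ -0.25000)
E(W, h) = 0
w(H) = 3 (w(H) = 3 - 1*0 = 3 + 0 = 3)
x(F, s) = -49/3 (x(F, s) = -3*7**2/9 = -147/9 = -3*49/9 = -49/3)
b = -3 (b = 3*(-1) = -3)
x(Z(-2), 17)*b = -49/3*(-3) = 49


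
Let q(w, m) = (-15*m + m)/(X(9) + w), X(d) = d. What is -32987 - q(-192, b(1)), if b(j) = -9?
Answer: -2012165/61 ≈ -32986.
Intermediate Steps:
q(w, m) = -14*m/(9 + w) (q(w, m) = (-15*m + m)/(9 + w) = (-14*m)/(9 + w) = -14*m/(9 + w))
-32987 - q(-192, b(1)) = -32987 - (-14)*(-9)/(9 - 192) = -32987 - (-14)*(-9)/(-183) = -32987 - (-14)*(-9)*(-1)/183 = -32987 - 1*(-42/61) = -32987 + 42/61 = -2012165/61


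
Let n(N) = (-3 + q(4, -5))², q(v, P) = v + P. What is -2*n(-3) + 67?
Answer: 35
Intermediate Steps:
q(v, P) = P + v
n(N) = 16 (n(N) = (-3 + (-5 + 4))² = (-3 - 1)² = (-4)² = 16)
-2*n(-3) + 67 = -2*16 + 67 = -32 + 67 = 35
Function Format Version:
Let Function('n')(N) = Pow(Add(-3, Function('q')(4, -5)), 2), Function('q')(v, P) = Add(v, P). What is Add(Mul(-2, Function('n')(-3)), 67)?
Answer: 35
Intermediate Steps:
Function('q')(v, P) = Add(P, v)
Function('n')(N) = 16 (Function('n')(N) = Pow(Add(-3, Add(-5, 4)), 2) = Pow(Add(-3, -1), 2) = Pow(-4, 2) = 16)
Add(Mul(-2, Function('n')(-3)), 67) = Add(Mul(-2, 16), 67) = Add(-32, 67) = 35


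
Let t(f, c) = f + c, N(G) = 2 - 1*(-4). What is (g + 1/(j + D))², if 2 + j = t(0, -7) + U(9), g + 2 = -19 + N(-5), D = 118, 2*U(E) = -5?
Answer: 10195249/45369 ≈ 224.72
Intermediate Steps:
U(E) = -5/2 (U(E) = (½)*(-5) = -5/2)
N(G) = 6 (N(G) = 2 + 4 = 6)
t(f, c) = c + f
g = -15 (g = -2 + (-19 + 6) = -2 - 13 = -15)
j = -23/2 (j = -2 + ((-7 + 0) - 5/2) = -2 + (-7 - 5/2) = -2 - 19/2 = -23/2 ≈ -11.500)
(g + 1/(j + D))² = (-15 + 1/(-23/2 + 118))² = (-15 + 1/(213/2))² = (-15 + 2/213)² = (-3193/213)² = 10195249/45369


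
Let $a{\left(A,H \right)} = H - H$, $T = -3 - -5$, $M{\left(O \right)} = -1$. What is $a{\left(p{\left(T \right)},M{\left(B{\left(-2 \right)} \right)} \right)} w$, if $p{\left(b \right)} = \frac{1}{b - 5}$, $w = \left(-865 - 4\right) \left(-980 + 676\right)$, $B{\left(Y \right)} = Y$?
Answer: $0$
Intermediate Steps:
$T = 2$ ($T = -3 + 5 = 2$)
$w = 264176$ ($w = \left(-869\right) \left(-304\right) = 264176$)
$p{\left(b \right)} = \frac{1}{-5 + b}$
$a{\left(A,H \right)} = 0$
$a{\left(p{\left(T \right)},M{\left(B{\left(-2 \right)} \right)} \right)} w = 0 \cdot 264176 = 0$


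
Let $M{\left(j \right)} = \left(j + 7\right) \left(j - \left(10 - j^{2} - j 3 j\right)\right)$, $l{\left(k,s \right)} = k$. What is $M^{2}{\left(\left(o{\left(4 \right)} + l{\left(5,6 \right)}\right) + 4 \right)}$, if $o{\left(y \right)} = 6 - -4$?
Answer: $1427177284$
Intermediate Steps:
$o{\left(y \right)} = 10$ ($o{\left(y \right)} = 6 + 4 = 10$)
$M{\left(j \right)} = \left(7 + j\right) \left(-10 + j + 4 j^{2}\right)$ ($M{\left(j \right)} = \left(7 + j\right) \left(j - \left(10 - j^{2} - 3 j j\right)\right) = \left(7 + j\right) \left(j + \left(\left(j^{2} + 3 j^{2}\right) - 10\right)\right) = \left(7 + j\right) \left(j + \left(4 j^{2} - 10\right)\right) = \left(7 + j\right) \left(j + \left(-10 + 4 j^{2}\right)\right) = \left(7 + j\right) \left(-10 + j + 4 j^{2}\right)$)
$M^{2}{\left(\left(o{\left(4 \right)} + l{\left(5,6 \right)}\right) + 4 \right)} = \left(-70 - 3 \left(\left(10 + 5\right) + 4\right) + 4 \left(\left(10 + 5\right) + 4\right)^{3} + 29 \left(\left(10 + 5\right) + 4\right)^{2}\right)^{2} = \left(-70 - 3 \left(15 + 4\right) + 4 \left(15 + 4\right)^{3} + 29 \left(15 + 4\right)^{2}\right)^{2} = \left(-70 - 57 + 4 \cdot 19^{3} + 29 \cdot 19^{2}\right)^{2} = \left(-70 - 57 + 4 \cdot 6859 + 29 \cdot 361\right)^{2} = \left(-70 - 57 + 27436 + 10469\right)^{2} = 37778^{2} = 1427177284$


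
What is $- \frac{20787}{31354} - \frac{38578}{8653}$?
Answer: $- \frac{1389444523}{271306162} \approx -5.1213$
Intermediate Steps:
$- \frac{20787}{31354} - \frac{38578}{8653} = - \frac{1389444523}{271306162}$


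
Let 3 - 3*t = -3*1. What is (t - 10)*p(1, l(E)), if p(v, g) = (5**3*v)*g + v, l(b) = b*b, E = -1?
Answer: -1008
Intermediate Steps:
t = 2 (t = 1 - (-1) = 1 - 1/3*(-3) = 1 + 1 = 2)
l(b) = b**2
p(v, g) = v + 125*g*v (p(v, g) = (125*v)*g + v = 125*g*v + v = v + 125*g*v)
(t - 10)*p(1, l(E)) = (2 - 10)*(1*(1 + 125*(-1)**2)) = -8*(1 + 125*1) = -8*(1 + 125) = -8*126 = -1008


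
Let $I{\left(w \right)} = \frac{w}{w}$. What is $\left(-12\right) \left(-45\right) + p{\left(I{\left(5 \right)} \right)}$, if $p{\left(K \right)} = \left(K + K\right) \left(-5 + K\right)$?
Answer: $532$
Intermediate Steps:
$I{\left(w \right)} = 1$
$p{\left(K \right)} = 2 K \left(-5 + K\right)$
$\left(-12\right) \left(-45\right) + p{\left(I{\left(5 \right)} \right)} = \left(-12\right) \left(-45\right) + 2 \cdot 1 \left(-5 + 1\right) = 540 + 2 \cdot 1 \left(-4\right) = 540 - 8 = 532$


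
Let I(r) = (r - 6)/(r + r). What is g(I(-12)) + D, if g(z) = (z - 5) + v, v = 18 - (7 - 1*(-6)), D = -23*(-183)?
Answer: 16839/4 ≈ 4209.8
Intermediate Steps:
D = 4209
v = 5 (v = 18 - (7 + 6) = 18 - 1*13 = 18 - 13 = 5)
I(r) = (-6 + r)/(2*r) (I(r) = (-6 + r)/((2*r)) = (-6 + r)*(1/(2*r)) = (-6 + r)/(2*r))
g(z) = z (g(z) = (z - 5) + 5 = (-5 + z) + 5 = z)
g(I(-12)) + D = (½)*(-6 - 12)/(-12) + 4209 = (½)*(-1/12)*(-18) + 4209 = ¾ + 4209 = 16839/4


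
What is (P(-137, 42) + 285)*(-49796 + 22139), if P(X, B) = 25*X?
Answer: 86842980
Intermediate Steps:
(P(-137, 42) + 285)*(-49796 + 22139) = (25*(-137) + 285)*(-49796 + 22139) = (-3425 + 285)*(-27657) = -3140*(-27657) = 86842980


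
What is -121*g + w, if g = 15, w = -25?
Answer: -1840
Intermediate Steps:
-121*g + w = -121*15 - 25 = -1815 - 25 = -1840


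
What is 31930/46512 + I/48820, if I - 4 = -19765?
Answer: 79962371/283839480 ≈ 0.28172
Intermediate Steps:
I = -19761 (I = 4 - 19765 = -19761)
31930/46512 + I/48820 = 31930/46512 - 19761/48820 = 31930*(1/46512) - 19761*1/48820 = 15965/23256 - 19761/48820 = 79962371/283839480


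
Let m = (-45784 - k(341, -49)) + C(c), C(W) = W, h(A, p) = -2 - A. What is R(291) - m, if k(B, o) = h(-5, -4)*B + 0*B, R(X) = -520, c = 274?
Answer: 46013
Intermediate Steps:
k(B, o) = 3*B (k(B, o) = (-2 - 1*(-5))*B + 0*B = (-2 + 5)*B + 0 = 3*B + 0 = 3*B)
m = -46533 (m = (-45784 - 3*341) + 274 = (-45784 - 1*1023) + 274 = (-45784 - 1023) + 274 = -46807 + 274 = -46533)
R(291) - m = -520 - 1*(-46533) = -520 + 46533 = 46013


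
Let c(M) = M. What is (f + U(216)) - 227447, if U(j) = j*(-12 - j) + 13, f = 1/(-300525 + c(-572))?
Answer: -83308120155/301097 ≈ -2.7668e+5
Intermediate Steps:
f = -1/301097 (f = 1/(-300525 - 572) = 1/(-301097) = -1/301097 ≈ -3.3212e-6)
U(j) = 13 + j*(-12 - j)
(f + U(216)) - 227447 = (-1/301097 + (13 - 1*216**2 - 12*216)) - 227447 = (-1/301097 + (13 - 1*46656 - 2592)) - 227447 = (-1/301097 + (13 - 46656 - 2592)) - 227447 = (-1/301097 - 49235) - 227447 = -14824510796/301097 - 227447 = -83308120155/301097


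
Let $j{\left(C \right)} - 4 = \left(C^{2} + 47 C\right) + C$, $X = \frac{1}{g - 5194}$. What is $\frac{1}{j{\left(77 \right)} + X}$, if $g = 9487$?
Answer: $\frac{4293}{41337298} \approx 0.00010385$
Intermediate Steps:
$X = \frac{1}{4293}$ ($X = \frac{1}{9487 - 5194} = \frac{1}{4293} \approx 0.00023294$)
$j{\left(C \right)} = 4 + C^{2} + 48 C$ ($j{\left(C \right)} = 4 + \left(\left(C^{2} + 47 C\right) + C\right) = 4 + \left(C^{2} + 48 C\right) = 4 + C^{2} + 48 C$)
$\frac{1}{j{\left(77 \right)} + X} = \frac{1}{\left(4 + 77^{2} + 48 \cdot 77\right) + \frac{1}{4293}} = \frac{1}{\left(4 + 5929 + 3696\right) + \frac{1}{4293}} = \frac{1}{9629 + \frac{1}{4293}} = \frac{1}{\frac{41337298}{4293}} = \frac{4293}{41337298}$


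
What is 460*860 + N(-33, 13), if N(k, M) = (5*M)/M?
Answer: 395605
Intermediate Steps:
N(k, M) = 5
460*860 + N(-33, 13) = 460*860 + 5 = 395600 + 5 = 395605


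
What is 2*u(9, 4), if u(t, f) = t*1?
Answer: 18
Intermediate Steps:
u(t, f) = t
2*u(9, 4) = 2*9 = 18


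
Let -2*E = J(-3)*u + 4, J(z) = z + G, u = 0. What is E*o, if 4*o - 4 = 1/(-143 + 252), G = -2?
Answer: -437/218 ≈ -2.0046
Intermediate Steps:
J(z) = -2 + z (J(z) = z - 2 = -2 + z)
o = 437/436 (o = 1 + 1/(4*(-143 + 252)) = 1 + (¼)/109 = 1 + (¼)*(1/109) = 1 + 1/436 = 437/436 ≈ 1.0023)
E = -2 (E = -((-2 - 3)*0 + 4)/2 = -(-5*0 + 4)/2 = -(0 + 4)/2 = -½*4 = -2)
E*o = -2*437/436 = -437/218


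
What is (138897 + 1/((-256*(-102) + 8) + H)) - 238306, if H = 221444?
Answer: -24610089675/247564 ≈ -99409.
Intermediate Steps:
(138897 + 1/((-256*(-102) + 8) + H)) - 238306 = (138897 + 1/((-256*(-102) + 8) + 221444)) - 238306 = (138897 + 1/((26112 + 8) + 221444)) - 238306 = (138897 + 1/(26120 + 221444)) - 238306 = (138897 + 1/247564) - 238306 = 34385896909/247564 - 238306 = -24610089675/247564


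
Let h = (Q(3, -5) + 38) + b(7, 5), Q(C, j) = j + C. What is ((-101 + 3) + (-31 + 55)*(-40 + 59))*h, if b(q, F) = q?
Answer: 15394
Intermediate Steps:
Q(C, j) = C + j
h = 43 (h = ((3 - 5) + 38) + 7 = (-2 + 38) + 7 = 36 + 7 = 43)
((-101 + 3) + (-31 + 55)*(-40 + 59))*h = ((-101 + 3) + (-31 + 55)*(-40 + 59))*43 = (-98 + 24*19)*43 = (-98 + 456)*43 = 358*43 = 15394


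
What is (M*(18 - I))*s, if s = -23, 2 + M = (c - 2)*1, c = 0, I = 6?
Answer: 1104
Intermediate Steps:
M = -4 (M = -2 + (0 - 2)*1 = -2 - 2*1 = -2 - 2 = -4)
(M*(18 - I))*s = -4*(18 - 1*6)*(-23) = -4*(18 - 6)*(-23) = -4*12*(-23) = -48*(-23) = 1104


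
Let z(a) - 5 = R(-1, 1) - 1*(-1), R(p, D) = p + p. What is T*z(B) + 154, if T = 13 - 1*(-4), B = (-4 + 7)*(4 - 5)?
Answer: 222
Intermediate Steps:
R(p, D) = 2*p
B = -3 (B = 3*(-1) = -3)
z(a) = 4 (z(a) = 5 + (2*(-1) - 1*(-1)) = 5 + (-2 + 1) = 5 - 1 = 4)
T = 17 (T = 13 + 4 = 17)
T*z(B) + 154 = 17*4 + 154 = 68 + 154 = 222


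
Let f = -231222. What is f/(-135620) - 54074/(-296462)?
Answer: 18970513111/10051544110 ≈ 1.8873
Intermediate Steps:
f/(-135620) - 54074/(-296462) = -231222/(-135620) - 54074/(-296462) = -231222*(-1/135620) - 54074*(-1/296462) = 115611/67810 + 27037/148231 = 18970513111/10051544110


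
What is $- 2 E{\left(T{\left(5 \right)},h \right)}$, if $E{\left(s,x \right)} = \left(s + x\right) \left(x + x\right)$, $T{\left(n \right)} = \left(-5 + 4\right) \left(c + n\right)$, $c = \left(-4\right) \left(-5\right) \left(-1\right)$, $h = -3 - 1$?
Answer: $176$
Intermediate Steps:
$h = -4$ ($h = -3 - 1 = -4$)
$c = -20$ ($c = 20 \left(-1\right) = -20$)
$T{\left(n \right)} = 20 - n$ ($T{\left(n \right)} = \left(-5 + 4\right) \left(-20 + n\right) = - (-20 + n) = 20 - n$)
$E{\left(s,x \right)} = 2 x \left(s + x\right)$ ($E{\left(s,x \right)} = \left(s + x\right) 2 x = 2 x \left(s + x\right)$)
$- 2 E{\left(T{\left(5 \right)},h \right)} = - 2 \cdot 2 \left(-4\right) \left(\left(20 - 5\right) - 4\right) = - 2 \cdot 2 \left(-4\right) \left(15 - 4\right) = - 2 \cdot 2 \left(-4\right) 11 = \left(-2\right) \left(-88\right) = 176$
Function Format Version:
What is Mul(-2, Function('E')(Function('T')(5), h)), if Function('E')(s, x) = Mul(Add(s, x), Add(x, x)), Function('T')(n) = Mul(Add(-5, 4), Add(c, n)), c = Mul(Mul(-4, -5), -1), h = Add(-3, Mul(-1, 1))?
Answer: 176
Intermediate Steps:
h = -4 (h = Add(-3, -1) = -4)
c = -20 (c = Mul(20, -1) = -20)
Function('T')(n) = Add(20, Mul(-1, n)) (Function('T')(n) = Mul(Add(-5, 4), Add(-20, n)) = Mul(-1, Add(-20, n)) = Add(20, Mul(-1, n)))
Function('E')(s, x) = Mul(2, x, Add(s, x)) (Function('E')(s, x) = Mul(Add(s, x), Mul(2, x)) = Mul(2, x, Add(s, x)))
Mul(-2, Function('E')(Function('T')(5), h)) = Mul(-2, Mul(2, -4, Add(Add(20, Mul(-1, 5)), -4))) = Mul(-2, Mul(2, -4, Add(Add(20, -5), -4))) = Mul(-2, Mul(2, -4, Add(15, -4))) = Mul(-2, Mul(2, -4, 11)) = Mul(-2, -88) = 176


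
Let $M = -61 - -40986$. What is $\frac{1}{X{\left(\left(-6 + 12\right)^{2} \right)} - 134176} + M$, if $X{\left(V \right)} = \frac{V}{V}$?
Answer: $\frac{5491111874}{134175} \approx 40925.0$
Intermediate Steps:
$X{\left(V \right)} = 1$
$M = 40925$ ($M = -61 + 40986 = 40925$)
$\frac{1}{X{\left(\left(-6 + 12\right)^{2} \right)} - 134176} + M = \frac{1}{1 - 134176} + 40925 = \frac{1}{-134175} + 40925 = - \frac{1}{134175} + 40925 = \frac{5491111874}{134175}$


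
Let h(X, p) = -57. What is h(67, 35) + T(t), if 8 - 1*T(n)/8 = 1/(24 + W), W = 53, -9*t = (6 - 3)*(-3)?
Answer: 531/77 ≈ 6.8961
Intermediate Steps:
t = 1 (t = -(6 - 3)*(-3)/9 = -(-3)/3 = -⅑*(-9) = 1)
T(n) = 4920/77 (T(n) = 64 - 8/(24 + 53) = 64 - 8/77 = 4920/77)
h(67, 35) + T(t) = -57 + 4920/77 = 531/77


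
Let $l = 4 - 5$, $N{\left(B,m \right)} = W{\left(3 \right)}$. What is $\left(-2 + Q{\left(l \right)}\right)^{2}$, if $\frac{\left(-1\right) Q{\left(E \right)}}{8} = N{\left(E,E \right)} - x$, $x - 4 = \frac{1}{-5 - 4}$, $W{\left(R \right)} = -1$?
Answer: $\frac{111556}{81} \approx 1377.2$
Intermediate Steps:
$N{\left(B,m \right)} = -1$
$l = -1$
$x = \frac{35}{9}$ ($x = 4 + \frac{1}{-5 - 4} = 4 + \frac{1}{-9} = 4 - \frac{1}{9} = \frac{35}{9} \approx 3.8889$)
$Q{\left(E \right)} = \frac{352}{9}$ ($Q{\left(E \right)} = - 8 \left(-1 - \frac{35}{9}\right) = \left(-8\right) \left(- \frac{44}{9}\right) = \frac{352}{9}$)
$\left(-2 + Q{\left(l \right)}\right)^{2} = \left(-2 + \frac{352}{9}\right)^{2} = \left(\frac{334}{9}\right)^{2} = \frac{111556}{81}$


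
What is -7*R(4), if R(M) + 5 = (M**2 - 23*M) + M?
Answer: 539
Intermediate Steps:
R(M) = -5 + M**2 - 22*M (R(M) = -5 + ((M**2 - 23*M) + M) = -5 + (M**2 - 22*M) = -5 + M**2 - 22*M)
-7*R(4) = -7*(-5 + 4**2 - 22*4) = -7*(-5 + 16 - 88) = -7*(-77) = 539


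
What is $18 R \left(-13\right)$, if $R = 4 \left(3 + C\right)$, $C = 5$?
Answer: $-7488$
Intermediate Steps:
$R = 32$ ($R = 4 \left(3 + 5\right) = 4 \cdot 8 = 32$)
$18 R \left(-13\right) = 18 \cdot 32 \left(-13\right) = 576 \left(-13\right) = -7488$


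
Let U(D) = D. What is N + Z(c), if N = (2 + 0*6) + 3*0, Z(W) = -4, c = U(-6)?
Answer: -2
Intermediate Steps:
c = -6
N = 2 (N = (2 + 0) + 0 = 2 + 0 = 2)
N + Z(c) = 2 - 4 = -2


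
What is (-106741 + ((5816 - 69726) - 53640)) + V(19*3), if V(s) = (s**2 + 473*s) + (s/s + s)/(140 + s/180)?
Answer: -1633964459/8419 ≈ -1.9408e+5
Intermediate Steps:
V(s) = s**2 + 473*s + (1 + s)/(140 + s/180) (V(s) = (s**2 + 473*s) + (1 + s)/(140 + s*(1/180)) = (s**2 + 473*s) + (1 + s)/(140 + s/180) = s**2 + 473*s + (1 + s)/(140 + s/180))
(-106741 + ((5816 - 69726) - 53640)) + V(19*3) = (-106741 + ((5816 - 69726) - 53640)) + (180 + (19*3)**3 + 25673*(19*3)**2 + 11919780*(19*3))/(25200 + 19*3) = (-106741 + (-63910 - 53640)) + (180 + 57**3 + 25673*57**2 + 11919780*57)/(25200 + 57) = (-106741 - 117550) + (180 + 185193 + 25673*3249 + 679427460)/25257 = -224291 + (180 + 185193 + 83411577 + 679427460)/25257 = -224291 + (1/25257)*763024410 = -224291 + 254341470/8419 = -1633964459/8419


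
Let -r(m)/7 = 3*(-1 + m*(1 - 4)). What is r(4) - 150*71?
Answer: -10377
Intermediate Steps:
r(m) = 21 + 63*m (r(m) = -21*(-1 + m*(1 - 4)) = -21*(-1 + m*(-3)) = -21*(-1 - 3*m) = -7*(-3 - 9*m) = 21 + 63*m)
r(4) - 150*71 = (21 + 63*4) - 150*71 = (21 + 252) - 10650 = 273 - 10650 = -10377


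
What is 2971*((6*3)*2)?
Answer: 106956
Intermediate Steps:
2971*((6*3)*2) = 2971*(18*2) = 2971*36 = 106956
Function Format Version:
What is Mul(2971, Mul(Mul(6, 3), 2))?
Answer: 106956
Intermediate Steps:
Mul(2971, Mul(Mul(6, 3), 2)) = Mul(2971, Mul(18, 2)) = Mul(2971, 36) = 106956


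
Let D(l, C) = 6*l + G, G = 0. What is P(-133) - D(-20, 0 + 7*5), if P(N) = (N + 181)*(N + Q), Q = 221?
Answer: 4344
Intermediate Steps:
P(N) = (181 + N)*(221 + N) (P(N) = (N + 181)*(N + 221) = (181 + N)*(221 + N))
D(l, C) = 6*l (D(l, C) = 6*l + 0 = 6*l)
P(-133) - D(-20, 0 + 7*5) = (40001 + (-133)² + 402*(-133)) - 6*(-20) = (40001 + 17689 - 53466) - 1*(-120) = 4224 + 120 = 4344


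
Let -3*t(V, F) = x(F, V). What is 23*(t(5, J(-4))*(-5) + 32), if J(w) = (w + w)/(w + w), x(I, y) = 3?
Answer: 851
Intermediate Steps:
J(w) = 1 (J(w) = (2*w)/((2*w)) = (2*w)*(1/(2*w)) = 1)
t(V, F) = -1 (t(V, F) = -⅓*3 = -1)
23*(t(5, J(-4))*(-5) + 32) = 23*(-1*(-5) + 32) = 23*(5 + 32) = 23*37 = 851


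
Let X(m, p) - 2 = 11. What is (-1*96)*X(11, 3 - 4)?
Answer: -1248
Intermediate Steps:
X(m, p) = 13 (X(m, p) = 2 + 11 = 13)
(-1*96)*X(11, 3 - 4) = -1*96*13 = -96*13 = -1248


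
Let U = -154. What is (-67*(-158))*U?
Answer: -1630244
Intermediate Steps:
(-67*(-158))*U = -67*(-158)*(-154) = 10586*(-154) = -1630244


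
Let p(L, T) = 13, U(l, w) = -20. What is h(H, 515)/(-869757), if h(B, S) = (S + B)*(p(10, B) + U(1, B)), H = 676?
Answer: 397/41417 ≈ 0.0095854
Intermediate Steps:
h(B, S) = -7*B - 7*S (h(B, S) = (S + B)*(13 - 20) = (B + S)*(-7) = -7*B - 7*S)
h(H, 515)/(-869757) = (-7*676 - 7*515)/(-869757) = (-4732 - 3605)*(-1/869757) = -8337*(-1/869757) = 397/41417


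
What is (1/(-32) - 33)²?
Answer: 1117249/1024 ≈ 1091.1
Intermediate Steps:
(1/(-32) - 33)² = (-1/32 - 33)² = (-1057/32)² = 1117249/1024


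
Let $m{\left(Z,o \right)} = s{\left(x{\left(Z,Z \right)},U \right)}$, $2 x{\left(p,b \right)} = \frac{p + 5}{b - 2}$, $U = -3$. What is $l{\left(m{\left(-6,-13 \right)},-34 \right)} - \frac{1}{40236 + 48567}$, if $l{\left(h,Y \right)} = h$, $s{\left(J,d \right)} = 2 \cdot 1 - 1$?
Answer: $\frac{88802}{88803} \approx 0.99999$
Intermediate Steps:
$x{\left(p,b \right)} = \frac{5 + p}{2 \left(-2 + b\right)}$ ($x{\left(p,b \right)} = \frac{\left(p + 5\right) \frac{1}{b - 2}}{2} = \frac{\left(5 + p\right) \frac{1}{-2 + b}}{2} = \frac{\frac{1}{-2 + b} \left(5 + p\right)}{2} = \frac{5 + p}{2 \left(-2 + b\right)}$)
$s{\left(J,d \right)} = 1$ ($s{\left(J,d \right)} = 2 - 1 = 1$)
$m{\left(Z,o \right)} = 1$
$l{\left(m{\left(-6,-13 \right)},-34 \right)} - \frac{1}{40236 + 48567} = 1 - \frac{1}{40236 + 48567} = 1 - \frac{1}{88803} = \frac{88802}{88803}$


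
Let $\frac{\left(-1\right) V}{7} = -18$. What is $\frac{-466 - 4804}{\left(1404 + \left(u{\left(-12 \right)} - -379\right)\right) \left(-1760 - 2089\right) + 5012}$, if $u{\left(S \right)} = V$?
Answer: $\frac{5270}{7342729} \approx 0.00071772$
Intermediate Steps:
$V = 126$ ($V = \left(-7\right) \left(-18\right) = 126$)
$u{\left(S \right)} = 126$
$\frac{-466 - 4804}{\left(1404 + \left(u{\left(-12 \right)} - -379\right)\right) \left(-1760 - 2089\right) + 5012} = \frac{-466 - 4804}{\left(1404 + \left(126 - -379\right)\right) \left(-1760 - 2089\right) + 5012} = - \frac{5270}{\left(1404 + \left(126 + 379\right)\right) \left(-3849\right) + 5012} = - \frac{5270}{\left(1404 + 505\right) \left(-3849\right) + 5012} = - \frac{5270}{1909 \left(-3849\right) + 5012} = - \frac{5270}{-7347741 + 5012} = - \frac{5270}{-7342729} = \left(-5270\right) \left(- \frac{1}{7342729}\right) = \frac{5270}{7342729}$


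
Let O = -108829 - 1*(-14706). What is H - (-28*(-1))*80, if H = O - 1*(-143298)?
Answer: 46935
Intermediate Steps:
O = -94123 (O = -108829 + 14706 = -94123)
H = 49175 (H = -94123 - 1*(-143298) = -94123 + 143298 = 49175)
H - (-28*(-1))*80 = 49175 - (-28*(-1))*80 = 49175 - 28*80 = 49175 - 1*2240 = 49175 - 2240 = 46935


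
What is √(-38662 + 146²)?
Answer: 7*I*√354 ≈ 131.7*I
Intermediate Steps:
√(-38662 + 146²) = √(-38662 + 21316) = √(-17346) = 7*I*√354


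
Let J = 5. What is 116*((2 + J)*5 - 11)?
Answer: 2784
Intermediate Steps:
116*((2 + J)*5 - 11) = 116*((2 + 5)*5 - 11) = 116*(7*5 - 11) = 116*(35 - 11) = 116*24 = 2784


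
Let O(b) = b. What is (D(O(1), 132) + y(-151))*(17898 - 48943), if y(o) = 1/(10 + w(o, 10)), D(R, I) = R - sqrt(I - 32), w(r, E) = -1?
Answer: 2483600/9 ≈ 2.7596e+5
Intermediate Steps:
D(R, I) = R - sqrt(-32 + I)
y(o) = 1/9 (y(o) = 1/(10 - 1) = 1/9)
(D(O(1), 132) + y(-151))*(17898 - 48943) = ((1 - sqrt(-32 + 132)) + 1/9)*(17898 - 48943) = ((1 - sqrt(100)) + 1/9)*(-31045) = ((1 - 1*10) + 1/9)*(-31045) = ((1 - 10) + 1/9)*(-31045) = (-9 + 1/9)*(-31045) = -80/9*(-31045) = 2483600/9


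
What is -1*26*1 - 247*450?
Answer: -111176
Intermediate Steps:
-1*26*1 - 247*450 = -26*1 - 111150 = -26 - 111150 = -111176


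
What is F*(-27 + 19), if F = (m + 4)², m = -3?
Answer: -8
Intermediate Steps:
F = 1 (F = (-3 + 4)² = 1² = 1)
F*(-27 + 19) = 1*(-27 + 19) = 1*(-8) = -8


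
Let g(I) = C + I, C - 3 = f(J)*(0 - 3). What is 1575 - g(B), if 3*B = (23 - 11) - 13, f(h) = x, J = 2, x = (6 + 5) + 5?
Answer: 4861/3 ≈ 1620.3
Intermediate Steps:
x = 16 (x = 11 + 5 = 16)
f(h) = 16
C = -45 (C = 3 + 16*(0 - 3) = 3 + 16*(-3) = 3 - 48 = -45)
B = -⅓ (B = ((23 - 11) - 13)/3 = (12 - 13)/3 = (⅓)*(-1) = -⅓ ≈ -0.33333)
g(I) = -45 + I
1575 - g(B) = 1575 - (-45 - ⅓) = 1575 - 1*(-136/3) = 1575 + 136/3 = 4861/3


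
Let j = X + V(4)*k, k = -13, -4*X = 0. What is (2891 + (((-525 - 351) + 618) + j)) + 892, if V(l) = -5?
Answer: 3590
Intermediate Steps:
X = 0 (X = -¼*0 = 0)
j = 65 (j = 0 - 5*(-13) = 0 + 65 = 65)
(2891 + (((-525 - 351) + 618) + j)) + 892 = (2891 + (((-525 - 351) + 618) + 65)) + 892 = (2891 + ((-876 + 618) + 65)) + 892 = (2891 + (-258 + 65)) + 892 = (2891 - 193) + 892 = 2698 + 892 = 3590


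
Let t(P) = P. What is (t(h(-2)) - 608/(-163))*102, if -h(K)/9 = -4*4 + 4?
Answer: 1857624/163 ≈ 11396.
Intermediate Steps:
h(K) = 108 (h(K) = -9*(-4*4 + 4) = -9*(-16 + 4) = -9*(-12) = 108)
(t(h(-2)) - 608/(-163))*102 = (108 - 608/(-163))*102 = (108 - 608*(-1/163))*102 = (108 + 608/163)*102 = (18212/163)*102 = 1857624/163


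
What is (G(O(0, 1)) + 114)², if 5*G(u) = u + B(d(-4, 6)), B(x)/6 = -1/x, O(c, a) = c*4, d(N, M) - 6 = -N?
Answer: 8105409/625 ≈ 12969.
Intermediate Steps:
d(N, M) = 6 - N
O(c, a) = 4*c
B(x) = -6/x (B(x) = 6*(-1/x) = -6/x)
G(u) = -3/25 + u/5 (G(u) = (u - 6/(6 - 1*(-4)))/5 = (u - 6/(6 + 4))/5 = (u - 6/10)/5 = (u - 6*⅒)/5 = (u - ⅗)/5 = (-⅗ + u)/5 = -3/25 + u/5)
(G(O(0, 1)) + 114)² = ((-3/25 + (4*0)/5) + 114)² = ((-3/25 + (⅕)*0) + 114)² = ((-3/25 + 0) + 114)² = (-3/25 + 114)² = (2847/25)² = 8105409/625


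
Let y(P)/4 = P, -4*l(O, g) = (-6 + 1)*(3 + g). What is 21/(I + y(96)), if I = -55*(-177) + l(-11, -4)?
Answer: 84/40471 ≈ 0.0020756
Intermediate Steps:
l(O, g) = 15/4 + 5*g/4 (l(O, g) = -(-6 + 1)*(3 + g)/4 = -(-5)*(3 + g)/4 = -(-15 - 5*g)/4 = 15/4 + 5*g/4)
y(P) = 4*P
I = 38935/4 (I = -55*(-177) + (15/4 + (5/4)*(-4)) = 9735 + (15/4 - 5) = 9735 - 5/4 = 38935/4 ≈ 9733.8)
21/(I + y(96)) = 21/(38935/4 + 4*96) = 21/(38935/4 + 384) = 21/(40471/4) = 21*(4/40471) = 84/40471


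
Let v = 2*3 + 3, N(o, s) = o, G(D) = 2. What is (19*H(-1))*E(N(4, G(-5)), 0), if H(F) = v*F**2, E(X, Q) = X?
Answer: 684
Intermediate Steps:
v = 9 (v = 6 + 3 = 9)
H(F) = 9*F**2
(19*H(-1))*E(N(4, G(-5)), 0) = (19*(9*(-1)**2))*4 = (19*(9*1))*4 = (19*9)*4 = 171*4 = 684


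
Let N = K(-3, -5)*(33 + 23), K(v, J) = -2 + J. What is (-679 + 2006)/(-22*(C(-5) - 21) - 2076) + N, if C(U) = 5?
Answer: -677135/1724 ≈ -392.77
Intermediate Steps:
N = -392 (N = (-2 - 5)*(33 + 23) = -7*56 = -392)
(-679 + 2006)/(-22*(C(-5) - 21) - 2076) + N = (-679 + 2006)/(-22*(5 - 21) - 2076) - 392 = 1327/(-22*(-16) - 2076) - 392 = 1327/(352 - 2076) - 392 = 1327/(-1724) - 392 = 1327*(-1/1724) - 392 = -1327/1724 - 392 = -677135/1724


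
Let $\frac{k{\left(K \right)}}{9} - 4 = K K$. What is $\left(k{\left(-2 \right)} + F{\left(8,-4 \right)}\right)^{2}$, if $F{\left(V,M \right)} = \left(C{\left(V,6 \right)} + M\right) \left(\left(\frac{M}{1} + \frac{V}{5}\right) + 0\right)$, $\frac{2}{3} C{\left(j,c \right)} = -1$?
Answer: $\frac{181476}{25} \approx 7259.0$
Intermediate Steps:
$C{\left(j,c \right)} = - \frac{3}{2}$ ($C{\left(j,c \right)} = \frac{3}{2} \left(-1\right) = - \frac{3}{2}$)
$k{\left(K \right)} = 36 + 9 K^{2}$ ($k{\left(K \right)} = 36 + 9 K K = 36 + 9 K^{2}$)
$F{\left(V,M \right)} = \left(- \frac{3}{2} + M\right) \left(M + \frac{V}{5}\right)$ ($F{\left(V,M \right)} = \left(- \frac{3}{2} + M\right) \left(\left(\frac{M}{1} + \frac{V}{5}\right) + 0\right) = \left(- \frac{3}{2} + M\right) \left(\left(M 1 + V \frac{1}{5}\right) + 0\right) = \left(- \frac{3}{2} + M\right) \left(\left(M + \frac{V}{5}\right) + 0\right) = \left(- \frac{3}{2} + M\right) \left(M + \frac{V}{5}\right)$)
$\left(k{\left(-2 \right)} + F{\left(8,-4 \right)}\right)^{2} = \left(\left(36 + 9 \left(-2\right)^{2}\right) + \left(\left(-4\right)^{2} - -6 - \frac{12}{5} + \frac{1}{5} \left(-4\right) 8\right)\right)^{2} = \left(\left(36 + 9 \cdot 4\right) + \left(16 + 6 - \frac{12}{5} - \frac{32}{5}\right)\right)^{2} = \left(\left(36 + 36\right) + \frac{66}{5}\right)^{2} = \left(72 + \frac{66}{5}\right)^{2} = \left(\frac{426}{5}\right)^{2} = \frac{181476}{25}$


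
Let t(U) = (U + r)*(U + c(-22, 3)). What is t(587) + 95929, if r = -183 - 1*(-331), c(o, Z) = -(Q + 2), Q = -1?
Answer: 526639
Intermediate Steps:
c(o, Z) = -1 (c(o, Z) = -(-1 + 2) = -1*1 = -1)
r = 148 (r = -183 + 331 = 148)
t(U) = (-1 + U)*(148 + U) (t(U) = (U + 148)*(U - 1) = (148 + U)*(-1 + U) = (-1 + U)*(148 + U))
t(587) + 95929 = (-148 + 587**2 + 147*587) + 95929 = (-148 + 344569 + 86289) + 95929 = 430710 + 95929 = 526639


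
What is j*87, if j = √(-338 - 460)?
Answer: 87*I*√798 ≈ 2457.7*I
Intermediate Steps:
j = I*√798 (j = √(-798) = I*√798 ≈ 28.249*I)
j*87 = (I*√798)*87 = 87*I*√798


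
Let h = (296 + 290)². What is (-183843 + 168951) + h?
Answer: 328504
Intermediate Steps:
h = 343396 (h = 586² = 343396)
(-183843 + 168951) + h = (-183843 + 168951) + 343396 = -14892 + 343396 = 328504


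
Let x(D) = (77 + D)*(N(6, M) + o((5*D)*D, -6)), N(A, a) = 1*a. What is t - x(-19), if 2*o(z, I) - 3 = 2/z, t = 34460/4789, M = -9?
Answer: 3822125613/8644145 ≈ 442.16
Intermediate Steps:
N(A, a) = a
t = 34460/4789 (t = 34460*(1/4789) = 34460/4789 ≈ 7.1957)
o(z, I) = 3/2 + 1/z (o(z, I) = 3/2 + (2/z)/2 = 3/2 + 1/z)
x(D) = (77 + D)*(-15/2 + 1/(5*D²)) (x(D) = (77 + D)*(-9 + (3/2 + 1/((5*D)*D))) = (77 + D)*(-9 + (3/2 + 1/(5*D²))) = (77 + D)*(-15/2 + 1/(5*D²)))
t - x(-19) = 34460/4789 - (154 - 5775*(-19)² - 75*(-19)³ + 2*(-19))/(10*(-19)²) = 34460/4789 - (154 - 5775*361 - 75*(-6859) - 38)/(10*361) = 34460/4789 - (154 - 2084775 + 514425 - 38)/(10*361) = 34460/4789 - (-1570234)/(10*361) = 34460/4789 - 1*(-785117/1805) = 34460/4789 + 785117/1805 = 3822125613/8644145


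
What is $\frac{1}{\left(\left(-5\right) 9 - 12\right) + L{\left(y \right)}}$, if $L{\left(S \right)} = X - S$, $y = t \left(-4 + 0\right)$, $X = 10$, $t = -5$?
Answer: $- \frac{1}{67} \approx -0.014925$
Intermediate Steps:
$y = 20$ ($y = - 5 \left(-4 + 0\right) = \left(-5\right) \left(-4\right) = 20$)
$L{\left(S \right)} = 10 - S$
$\frac{1}{\left(\left(-5\right) 9 - 12\right) + L{\left(y \right)}} = \frac{1}{\left(\left(-5\right) 9 - 12\right) + \left(10 - 20\right)} = \frac{1}{\left(-45 - 12\right) + \left(10 - 20\right)} = \frac{1}{-57 - 10} = \frac{1}{-67} = - \frac{1}{67}$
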